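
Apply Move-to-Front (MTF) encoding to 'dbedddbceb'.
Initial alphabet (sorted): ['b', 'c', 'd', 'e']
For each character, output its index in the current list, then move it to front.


MTF encoding:
'd': index 2 in ['b', 'c', 'd', 'e'] -> ['d', 'b', 'c', 'e']
'b': index 1 in ['d', 'b', 'c', 'e'] -> ['b', 'd', 'c', 'e']
'e': index 3 in ['b', 'd', 'c', 'e'] -> ['e', 'b', 'd', 'c']
'd': index 2 in ['e', 'b', 'd', 'c'] -> ['d', 'e', 'b', 'c']
'd': index 0 in ['d', 'e', 'b', 'c'] -> ['d', 'e', 'b', 'c']
'd': index 0 in ['d', 'e', 'b', 'c'] -> ['d', 'e', 'b', 'c']
'b': index 2 in ['d', 'e', 'b', 'c'] -> ['b', 'd', 'e', 'c']
'c': index 3 in ['b', 'd', 'e', 'c'] -> ['c', 'b', 'd', 'e']
'e': index 3 in ['c', 'b', 'd', 'e'] -> ['e', 'c', 'b', 'd']
'b': index 2 in ['e', 'c', 'b', 'd'] -> ['b', 'e', 'c', 'd']


Output: [2, 1, 3, 2, 0, 0, 2, 3, 3, 2]


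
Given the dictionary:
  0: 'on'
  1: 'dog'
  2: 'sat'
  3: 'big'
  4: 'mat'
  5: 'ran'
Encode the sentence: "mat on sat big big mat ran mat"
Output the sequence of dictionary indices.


Look up each word in the dictionary:
  'mat' -> 4
  'on' -> 0
  'sat' -> 2
  'big' -> 3
  'big' -> 3
  'mat' -> 4
  'ran' -> 5
  'mat' -> 4

Encoded: [4, 0, 2, 3, 3, 4, 5, 4]


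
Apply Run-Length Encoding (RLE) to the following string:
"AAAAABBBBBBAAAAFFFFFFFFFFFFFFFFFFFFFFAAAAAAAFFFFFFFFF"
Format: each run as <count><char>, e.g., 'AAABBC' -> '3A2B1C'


Scanning runs left to right:
  i=0: run of 'A' x 5 -> '5A'
  i=5: run of 'B' x 6 -> '6B'
  i=11: run of 'A' x 4 -> '4A'
  i=15: run of 'F' x 22 -> '22F'
  i=37: run of 'A' x 7 -> '7A'
  i=44: run of 'F' x 9 -> '9F'

RLE = 5A6B4A22F7A9F


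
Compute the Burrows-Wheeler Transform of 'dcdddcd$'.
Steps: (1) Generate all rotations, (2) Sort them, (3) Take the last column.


Rotations (sorted):
  0: $dcdddcd -> last char: d
  1: cd$dcddd -> last char: d
  2: cdddcd$d -> last char: d
  3: d$dcdddc -> last char: c
  4: dcd$dcdd -> last char: d
  5: dcdddcd$ -> last char: $
  6: ddcd$dcd -> last char: d
  7: dddcd$dc -> last char: c


BWT = dddcd$dc


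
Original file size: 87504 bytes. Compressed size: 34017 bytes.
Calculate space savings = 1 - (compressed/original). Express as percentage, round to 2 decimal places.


ratio = compressed/original = 34017/87504 = 0.388748
savings = 1 - ratio = 1 - 0.388748 = 0.611252
as a percentage: 0.611252 * 100 = 61.13%

Space savings = 1 - 34017/87504 = 61.13%


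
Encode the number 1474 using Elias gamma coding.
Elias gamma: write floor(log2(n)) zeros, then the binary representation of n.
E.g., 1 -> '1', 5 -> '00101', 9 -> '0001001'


num_bits = floor(log2(1474)) + 1 = 11
leading_zeros = num_bits - 1 = 10
binary(1474) = 10111000010

Elias gamma(1474) = '0000000000' + '10111000010' = 000000000010111000010 (21 bits)


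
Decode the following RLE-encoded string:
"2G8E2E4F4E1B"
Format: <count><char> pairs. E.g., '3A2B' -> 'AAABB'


Expanding each <count><char> pair:
  2G -> 'GG'
  8E -> 'EEEEEEEE'
  2E -> 'EE'
  4F -> 'FFFF'
  4E -> 'EEEE'
  1B -> 'B'

Decoded = GGEEEEEEEEEEFFFFEEEEB


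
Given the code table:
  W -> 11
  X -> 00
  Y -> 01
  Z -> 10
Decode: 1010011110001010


Decoding:
10 -> Z
10 -> Z
01 -> Y
11 -> W
10 -> Z
00 -> X
10 -> Z
10 -> Z


Result: ZZYWZXZZ


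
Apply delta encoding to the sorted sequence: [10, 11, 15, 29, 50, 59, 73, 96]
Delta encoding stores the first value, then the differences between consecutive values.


First value: 10
Deltas:
  11 - 10 = 1
  15 - 11 = 4
  29 - 15 = 14
  50 - 29 = 21
  59 - 50 = 9
  73 - 59 = 14
  96 - 73 = 23


Delta encoded: [10, 1, 4, 14, 21, 9, 14, 23]


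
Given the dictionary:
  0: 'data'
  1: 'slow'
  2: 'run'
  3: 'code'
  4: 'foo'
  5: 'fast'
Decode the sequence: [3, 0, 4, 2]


Look up each index in the dictionary:
  3 -> 'code'
  0 -> 'data'
  4 -> 'foo'
  2 -> 'run'

Decoded: "code data foo run"


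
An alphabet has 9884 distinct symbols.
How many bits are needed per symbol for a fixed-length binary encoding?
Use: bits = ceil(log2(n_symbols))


log2(9884) = 13.2709
Bracket: 2^13 = 8192 < 9884 <= 2^14 = 16384
So ceil(log2(9884)) = 14

bits = ceil(log2(9884)) = ceil(13.2709) = 14 bits


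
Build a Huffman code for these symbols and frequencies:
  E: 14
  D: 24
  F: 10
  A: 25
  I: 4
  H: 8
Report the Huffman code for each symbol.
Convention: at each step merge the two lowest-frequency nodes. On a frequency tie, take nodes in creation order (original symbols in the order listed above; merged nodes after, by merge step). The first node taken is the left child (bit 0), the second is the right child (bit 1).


Huffman tree construction:
Step 1: Merge I(4) + H(8) = 12
Step 2: Merge F(10) + (I+H)(12) = 22
Step 3: Merge E(14) + (F+(I+H))(22) = 36
Step 4: Merge D(24) + A(25) = 49
Step 5: Merge (E+(F+(I+H)))(36) + (D+A)(49) = 85
Read each symbol's code off the tree from the root (left child = 0, right child = 1).

Codes:
  E: 00 (length 2)
  D: 10 (length 2)
  F: 010 (length 3)
  A: 11 (length 2)
  I: 0110 (length 4)
  H: 0111 (length 4)
Average code length: 204/85 = 2.4000 bits/symbol


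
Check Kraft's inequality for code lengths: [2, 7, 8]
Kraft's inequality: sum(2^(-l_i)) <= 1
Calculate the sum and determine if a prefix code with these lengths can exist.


Sum = 2^(-2) + 2^(-7) + 2^(-8)
    = 0.25 + 0.0078125 + 0.00390625
    = 67/256 = 0.26171875
Since 0.26171875 <= 1, Kraft's inequality IS satisfied.
A prefix code with these lengths CAN exist.

Kraft sum = 0.26171875. Satisfied.


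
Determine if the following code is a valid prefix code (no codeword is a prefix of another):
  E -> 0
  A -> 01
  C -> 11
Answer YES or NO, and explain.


Checking each pair (does one codeword prefix another?):
  E='0' vs A='01': prefix -- VIOLATION

NO -- this is NOT a valid prefix code. E (0) is a prefix of A (01).


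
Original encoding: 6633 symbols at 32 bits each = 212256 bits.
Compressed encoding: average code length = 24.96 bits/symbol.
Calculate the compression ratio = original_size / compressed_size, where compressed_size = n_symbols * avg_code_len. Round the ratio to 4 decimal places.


original_size = n_symbols * orig_bits = 6633 * 32 = 212256 bits
compressed_size = n_symbols * avg_code_len = 6633 * 24.96 = 165559.68 bits
ratio = original_size / compressed_size = 212256 / 165559.68 = 1.2821

Compression ratio = 1.2821


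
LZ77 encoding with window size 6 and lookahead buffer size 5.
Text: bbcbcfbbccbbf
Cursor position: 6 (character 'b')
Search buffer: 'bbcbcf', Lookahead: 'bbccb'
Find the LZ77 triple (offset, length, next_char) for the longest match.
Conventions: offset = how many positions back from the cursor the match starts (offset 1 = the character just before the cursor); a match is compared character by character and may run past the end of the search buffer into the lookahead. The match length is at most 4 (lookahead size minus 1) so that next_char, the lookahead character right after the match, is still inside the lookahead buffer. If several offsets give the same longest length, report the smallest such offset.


Try each offset into the search buffer:
  offset=1 (pos 5, char 'f'): match length 0
  offset=2 (pos 4, char 'c'): match length 0
  offset=3 (pos 3, char 'b'): match length 1
  offset=4 (pos 2, char 'c'): match length 0
  offset=5 (pos 1, char 'b'): match length 1
  offset=6 (pos 0, char 'b'): match length 3
Longest match has length 3 at offset 6.
next_char = character at position 6 + 3 = 9 -> 'c'

Best match: offset=6, length=3 (matching 'bbc' starting at position 0)
LZ77 triple: (6, 3, 'c')


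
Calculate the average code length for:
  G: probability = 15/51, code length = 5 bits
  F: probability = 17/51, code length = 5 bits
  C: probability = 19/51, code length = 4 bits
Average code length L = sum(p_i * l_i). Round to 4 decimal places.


Weighted contributions p_i * l_i:
  G: (15/51) * 5 = 75/51
  F: (17/51) * 5 = 85/51
  C: (19/51) * 4 = 76/51
Sum = (75 + 85 + 76)/51 = 236/51

L = 236/51 = 4.6275 bits/symbol


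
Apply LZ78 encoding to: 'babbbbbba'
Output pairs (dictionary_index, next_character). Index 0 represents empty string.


LZ78 encoding steps:
Dictionary: {0: ''}
Step 1: w='' (idx 0), next='b' -> output (0, 'b'), add 'b' as idx 1
Step 2: w='' (idx 0), next='a' -> output (0, 'a'), add 'a' as idx 2
Step 3: w='b' (idx 1), next='b' -> output (1, 'b'), add 'bb' as idx 3
Step 4: w='bb' (idx 3), next='b' -> output (3, 'b'), add 'bbb' as idx 4
Step 5: w='b' (idx 1), next='a' -> output (1, 'a'), add 'ba' as idx 5


Encoded: [(0, 'b'), (0, 'a'), (1, 'b'), (3, 'b'), (1, 'a')]


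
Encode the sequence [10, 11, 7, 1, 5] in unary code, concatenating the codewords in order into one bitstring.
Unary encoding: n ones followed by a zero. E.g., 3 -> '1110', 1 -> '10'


Encode each number as n ones followed by a terminating 0:
  10 -> 11111111110 (11 bits)
  11 -> 111111111110 (12 bits)
  7 -> 11111110 (8 bits)
  1 -> 10 (2 bits)
  5 -> 111110 (6 bits)
Total length = 11 + 12 + 8 + 2 + 6 = 39 bits.

Unary([10, 11, 7, 1, 5]) = 111111111101111111111101111111010111110 (39 bits)


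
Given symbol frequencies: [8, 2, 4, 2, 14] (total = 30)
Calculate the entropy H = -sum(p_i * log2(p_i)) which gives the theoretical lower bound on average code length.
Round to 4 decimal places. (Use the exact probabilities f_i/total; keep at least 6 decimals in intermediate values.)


Per-symbol terms -p_i * log2(p_i) with p_i = f_i/30:
  p = 8/30 = 0.266667: log2(p) = -1.906891, -p*log2(p) = 0.508504
  p = 2/30 = 0.066667: log2(p) = -3.906891, -p*log2(p) = 0.260459
  p = 4/30 = 0.133333: log2(p) = -2.906891, -p*log2(p) = 0.387585
  p = 2/30 = 0.066667: log2(p) = -3.906891, -p*log2(p) = 0.260459
  p = 14/30 = 0.466667: log2(p) = -1.099536, -p*log2(p) = 0.513117
H = 0.508504 + 0.260459 + 0.387585 + 0.260459 + 0.513117 = 1.930124

H = 1.9301 bits/symbol


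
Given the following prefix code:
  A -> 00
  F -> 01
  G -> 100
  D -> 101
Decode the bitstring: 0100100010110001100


Decoding step by step:
Bits 01 -> F
Bits 00 -> A
Bits 100 -> G
Bits 01 -> F
Bits 01 -> F
Bits 100 -> G
Bits 01 -> F
Bits 100 -> G


Decoded message: FAGFFGFG


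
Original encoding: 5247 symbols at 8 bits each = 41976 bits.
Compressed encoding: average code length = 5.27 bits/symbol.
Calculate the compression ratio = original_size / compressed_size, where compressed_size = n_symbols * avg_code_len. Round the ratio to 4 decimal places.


original_size = n_symbols * orig_bits = 5247 * 8 = 41976 bits
compressed_size = n_symbols * avg_code_len = 5247 * 5.27 = 27651.69 bits
ratio = original_size / compressed_size = 41976 / 27651.69 = 1.518

Compression ratio = 1.518


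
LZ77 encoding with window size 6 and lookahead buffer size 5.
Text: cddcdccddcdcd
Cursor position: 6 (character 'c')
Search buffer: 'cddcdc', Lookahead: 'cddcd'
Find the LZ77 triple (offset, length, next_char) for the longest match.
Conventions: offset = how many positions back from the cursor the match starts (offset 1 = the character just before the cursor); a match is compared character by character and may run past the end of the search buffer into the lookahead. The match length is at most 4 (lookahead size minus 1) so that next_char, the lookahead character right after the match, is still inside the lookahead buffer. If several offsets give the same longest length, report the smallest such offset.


Try each offset into the search buffer:
  offset=1 (pos 5, char 'c'): match length 1
  offset=2 (pos 4, char 'd'): match length 0
  offset=3 (pos 3, char 'c'): match length 2
  offset=4 (pos 2, char 'd'): match length 0
  offset=5 (pos 1, char 'd'): match length 0
  offset=6 (pos 0, char 'c'): match length 4
Longest match has length 4 at offset 6.
next_char = character at position 6 + 4 = 10 -> 'd'

Best match: offset=6, length=4 (matching 'cddc' starting at position 0)
LZ77 triple: (6, 4, 'd')


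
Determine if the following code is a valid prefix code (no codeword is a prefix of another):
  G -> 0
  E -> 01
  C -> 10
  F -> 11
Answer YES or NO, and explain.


Checking each pair (does one codeword prefix another?):
  G='0' vs E='01': prefix -- VIOLATION

NO -- this is NOT a valid prefix code. G (0) is a prefix of E (01).


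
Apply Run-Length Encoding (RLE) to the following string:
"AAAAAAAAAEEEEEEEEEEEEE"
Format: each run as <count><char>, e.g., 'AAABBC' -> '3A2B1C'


Scanning runs left to right:
  i=0: run of 'A' x 9 -> '9A'
  i=9: run of 'E' x 13 -> '13E'

RLE = 9A13E


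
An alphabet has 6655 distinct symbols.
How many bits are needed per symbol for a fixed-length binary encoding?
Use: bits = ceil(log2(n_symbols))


log2(6655) = 12.7002
Bracket: 2^12 = 4096 < 6655 <= 2^13 = 8192
So ceil(log2(6655)) = 13

bits = ceil(log2(6655)) = ceil(12.7002) = 13 bits


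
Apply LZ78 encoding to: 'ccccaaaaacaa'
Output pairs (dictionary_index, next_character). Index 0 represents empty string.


LZ78 encoding steps:
Dictionary: {0: ''}
Step 1: w='' (idx 0), next='c' -> output (0, 'c'), add 'c' as idx 1
Step 2: w='c' (idx 1), next='c' -> output (1, 'c'), add 'cc' as idx 2
Step 3: w='c' (idx 1), next='a' -> output (1, 'a'), add 'ca' as idx 3
Step 4: w='' (idx 0), next='a' -> output (0, 'a'), add 'a' as idx 4
Step 5: w='a' (idx 4), next='a' -> output (4, 'a'), add 'aa' as idx 5
Step 6: w='a' (idx 4), next='c' -> output (4, 'c'), add 'ac' as idx 6
Step 7: w='aa' (idx 5), end of input -> output (5, '')


Encoded: [(0, 'c'), (1, 'c'), (1, 'a'), (0, 'a'), (4, 'a'), (4, 'c'), (5, '')]


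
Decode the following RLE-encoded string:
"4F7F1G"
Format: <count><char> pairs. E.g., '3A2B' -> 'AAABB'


Expanding each <count><char> pair:
  4F -> 'FFFF'
  7F -> 'FFFFFFF'
  1G -> 'G'

Decoded = FFFFFFFFFFFG


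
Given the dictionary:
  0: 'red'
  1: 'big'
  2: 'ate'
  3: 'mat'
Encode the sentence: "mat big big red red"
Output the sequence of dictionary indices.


Look up each word in the dictionary:
  'mat' -> 3
  'big' -> 1
  'big' -> 1
  'red' -> 0
  'red' -> 0

Encoded: [3, 1, 1, 0, 0]


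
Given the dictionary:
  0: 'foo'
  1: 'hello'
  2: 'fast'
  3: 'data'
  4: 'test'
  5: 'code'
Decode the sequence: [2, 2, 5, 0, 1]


Look up each index in the dictionary:
  2 -> 'fast'
  2 -> 'fast'
  5 -> 'code'
  0 -> 'foo'
  1 -> 'hello'

Decoded: "fast fast code foo hello"


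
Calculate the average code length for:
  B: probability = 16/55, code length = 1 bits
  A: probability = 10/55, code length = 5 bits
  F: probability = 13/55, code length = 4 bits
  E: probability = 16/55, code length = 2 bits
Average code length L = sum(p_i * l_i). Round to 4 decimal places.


Weighted contributions p_i * l_i:
  B: (16/55) * 1 = 16/55
  A: (10/55) * 5 = 50/55
  F: (13/55) * 4 = 52/55
  E: (16/55) * 2 = 32/55
Sum = (16 + 50 + 52 + 32)/55 = 150/55

L = 150/55 = 2.7273 bits/symbol


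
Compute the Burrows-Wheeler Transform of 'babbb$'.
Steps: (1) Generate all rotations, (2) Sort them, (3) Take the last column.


Rotations (sorted):
  0: $babbb -> last char: b
  1: abbb$b -> last char: b
  2: b$babb -> last char: b
  3: babbb$ -> last char: $
  4: bb$bab -> last char: b
  5: bbb$ba -> last char: a


BWT = bbb$ba


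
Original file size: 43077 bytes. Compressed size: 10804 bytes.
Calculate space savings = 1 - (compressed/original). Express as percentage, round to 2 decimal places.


ratio = compressed/original = 10804/43077 = 0.250807
savings = 1 - ratio = 1 - 0.250807 = 0.749193
as a percentage: 0.749193 * 100 = 74.92%

Space savings = 1 - 10804/43077 = 74.92%


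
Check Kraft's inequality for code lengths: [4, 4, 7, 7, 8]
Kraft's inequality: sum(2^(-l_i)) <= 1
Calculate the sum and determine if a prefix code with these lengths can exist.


Sum = 2^(-4) + 2^(-4) + 2^(-7) + 2^(-7) + 2^(-8)
    = 0.0625 + 0.0625 + 0.0078125 + 0.0078125 + 0.00390625
    = 37/256 = 0.14453125
Since 0.14453125 <= 1, Kraft's inequality IS satisfied.
A prefix code with these lengths CAN exist.

Kraft sum = 0.14453125. Satisfied.


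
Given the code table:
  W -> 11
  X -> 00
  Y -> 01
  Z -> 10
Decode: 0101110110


Decoding:
01 -> Y
01 -> Y
11 -> W
01 -> Y
10 -> Z


Result: YYWYZ


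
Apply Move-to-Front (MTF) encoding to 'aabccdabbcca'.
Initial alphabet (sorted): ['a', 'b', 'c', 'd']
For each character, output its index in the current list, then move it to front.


MTF encoding:
'a': index 0 in ['a', 'b', 'c', 'd'] -> ['a', 'b', 'c', 'd']
'a': index 0 in ['a', 'b', 'c', 'd'] -> ['a', 'b', 'c', 'd']
'b': index 1 in ['a', 'b', 'c', 'd'] -> ['b', 'a', 'c', 'd']
'c': index 2 in ['b', 'a', 'c', 'd'] -> ['c', 'b', 'a', 'd']
'c': index 0 in ['c', 'b', 'a', 'd'] -> ['c', 'b', 'a', 'd']
'd': index 3 in ['c', 'b', 'a', 'd'] -> ['d', 'c', 'b', 'a']
'a': index 3 in ['d', 'c', 'b', 'a'] -> ['a', 'd', 'c', 'b']
'b': index 3 in ['a', 'd', 'c', 'b'] -> ['b', 'a', 'd', 'c']
'b': index 0 in ['b', 'a', 'd', 'c'] -> ['b', 'a', 'd', 'c']
'c': index 3 in ['b', 'a', 'd', 'c'] -> ['c', 'b', 'a', 'd']
'c': index 0 in ['c', 'b', 'a', 'd'] -> ['c', 'b', 'a', 'd']
'a': index 2 in ['c', 'b', 'a', 'd'] -> ['a', 'c', 'b', 'd']


Output: [0, 0, 1, 2, 0, 3, 3, 3, 0, 3, 0, 2]


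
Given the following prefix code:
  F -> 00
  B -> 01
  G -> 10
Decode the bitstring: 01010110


Decoding step by step:
Bits 01 -> B
Bits 01 -> B
Bits 01 -> B
Bits 10 -> G


Decoded message: BBBG


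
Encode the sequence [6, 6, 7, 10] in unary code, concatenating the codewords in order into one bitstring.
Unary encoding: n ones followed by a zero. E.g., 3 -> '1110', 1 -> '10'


Encode each number as n ones followed by a terminating 0:
  6 -> 1111110 (7 bits)
  6 -> 1111110 (7 bits)
  7 -> 11111110 (8 bits)
  10 -> 11111111110 (11 bits)
Total length = 7 + 7 + 8 + 11 = 33 bits.

Unary([6, 6, 7, 10]) = 111111011111101111111011111111110 (33 bits)


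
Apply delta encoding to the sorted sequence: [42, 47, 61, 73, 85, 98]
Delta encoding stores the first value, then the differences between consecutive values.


First value: 42
Deltas:
  47 - 42 = 5
  61 - 47 = 14
  73 - 61 = 12
  85 - 73 = 12
  98 - 85 = 13


Delta encoded: [42, 5, 14, 12, 12, 13]


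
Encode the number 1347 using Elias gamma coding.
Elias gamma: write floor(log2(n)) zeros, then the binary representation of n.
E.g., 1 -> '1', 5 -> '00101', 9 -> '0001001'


num_bits = floor(log2(1347)) + 1 = 11
leading_zeros = num_bits - 1 = 10
binary(1347) = 10101000011

Elias gamma(1347) = '0000000000' + '10101000011' = 000000000010101000011 (21 bits)


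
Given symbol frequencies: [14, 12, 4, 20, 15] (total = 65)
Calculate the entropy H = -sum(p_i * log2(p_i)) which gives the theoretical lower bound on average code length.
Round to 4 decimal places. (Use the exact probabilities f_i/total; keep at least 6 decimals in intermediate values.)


Per-symbol terms -p_i * log2(p_i) with p_i = f_i/65:
  p = 14/65 = 0.215385: log2(p) = -2.215013, -p*log2(p) = 0.477080
  p = 12/65 = 0.184615: log2(p) = -2.437405, -p*log2(p) = 0.449983
  p = 4/65 = 0.061538: log2(p) = -4.022368, -p*log2(p) = 0.247530
  p = 20/65 = 0.307692: log2(p) = -1.700440, -p*log2(p) = 0.523212
  p = 15/65 = 0.230769: log2(p) = -2.115477, -p*log2(p) = 0.488187
H = 0.477080 + 0.449983 + 0.247530 + 0.523212 + 0.488187 = 2.185992

H = 2.186 bits/symbol


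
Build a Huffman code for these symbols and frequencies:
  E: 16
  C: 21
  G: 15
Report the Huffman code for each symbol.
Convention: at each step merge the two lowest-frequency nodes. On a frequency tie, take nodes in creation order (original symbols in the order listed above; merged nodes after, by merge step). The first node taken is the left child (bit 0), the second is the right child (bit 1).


Huffman tree construction:
Step 1: Merge G(15) + E(16) = 31
Step 2: Merge C(21) + (G+E)(31) = 52
Read each symbol's code off the tree from the root (left child = 0, right child = 1).

Codes:
  E: 11 (length 2)
  C: 0 (length 1)
  G: 10 (length 2)
Average code length: 83/52 = 1.5962 bits/symbol


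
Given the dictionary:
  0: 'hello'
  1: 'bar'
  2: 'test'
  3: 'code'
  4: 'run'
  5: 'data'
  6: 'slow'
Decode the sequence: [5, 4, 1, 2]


Look up each index in the dictionary:
  5 -> 'data'
  4 -> 'run'
  1 -> 'bar'
  2 -> 'test'

Decoded: "data run bar test"


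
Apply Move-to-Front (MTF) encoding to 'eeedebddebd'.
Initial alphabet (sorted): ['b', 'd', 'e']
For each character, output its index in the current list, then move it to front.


MTF encoding:
'e': index 2 in ['b', 'd', 'e'] -> ['e', 'b', 'd']
'e': index 0 in ['e', 'b', 'd'] -> ['e', 'b', 'd']
'e': index 0 in ['e', 'b', 'd'] -> ['e', 'b', 'd']
'd': index 2 in ['e', 'b', 'd'] -> ['d', 'e', 'b']
'e': index 1 in ['d', 'e', 'b'] -> ['e', 'd', 'b']
'b': index 2 in ['e', 'd', 'b'] -> ['b', 'e', 'd']
'd': index 2 in ['b', 'e', 'd'] -> ['d', 'b', 'e']
'd': index 0 in ['d', 'b', 'e'] -> ['d', 'b', 'e']
'e': index 2 in ['d', 'b', 'e'] -> ['e', 'd', 'b']
'b': index 2 in ['e', 'd', 'b'] -> ['b', 'e', 'd']
'd': index 2 in ['b', 'e', 'd'] -> ['d', 'b', 'e']


Output: [2, 0, 0, 2, 1, 2, 2, 0, 2, 2, 2]


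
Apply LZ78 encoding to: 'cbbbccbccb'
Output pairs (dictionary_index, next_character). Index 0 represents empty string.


LZ78 encoding steps:
Dictionary: {0: ''}
Step 1: w='' (idx 0), next='c' -> output (0, 'c'), add 'c' as idx 1
Step 2: w='' (idx 0), next='b' -> output (0, 'b'), add 'b' as idx 2
Step 3: w='b' (idx 2), next='b' -> output (2, 'b'), add 'bb' as idx 3
Step 4: w='c' (idx 1), next='c' -> output (1, 'c'), add 'cc' as idx 4
Step 5: w='b' (idx 2), next='c' -> output (2, 'c'), add 'bc' as idx 5
Step 6: w='c' (idx 1), next='b' -> output (1, 'b'), add 'cb' as idx 6


Encoded: [(0, 'c'), (0, 'b'), (2, 'b'), (1, 'c'), (2, 'c'), (1, 'b')]


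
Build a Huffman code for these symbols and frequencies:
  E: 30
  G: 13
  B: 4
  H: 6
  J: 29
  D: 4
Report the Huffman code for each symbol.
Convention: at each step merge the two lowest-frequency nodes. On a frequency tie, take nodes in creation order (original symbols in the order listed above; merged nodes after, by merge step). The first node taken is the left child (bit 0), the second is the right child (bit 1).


Huffman tree construction:
Step 1: Merge B(4) + D(4) = 8
Step 2: Merge H(6) + (B+D)(8) = 14
Step 3: Merge G(13) + (H+(B+D))(14) = 27
Step 4: Merge (G+(H+(B+D)))(27) + J(29) = 56
Step 5: Merge E(30) + ((G+(H+(B+D)))+J)(56) = 86
Read each symbol's code off the tree from the root (left child = 0, right child = 1).

Codes:
  E: 0 (length 1)
  G: 100 (length 3)
  B: 10110 (length 5)
  H: 1010 (length 4)
  J: 11 (length 2)
  D: 10111 (length 5)
Average code length: 191/86 = 2.2209 bits/symbol


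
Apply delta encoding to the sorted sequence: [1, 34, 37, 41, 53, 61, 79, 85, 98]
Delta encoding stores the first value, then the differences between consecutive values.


First value: 1
Deltas:
  34 - 1 = 33
  37 - 34 = 3
  41 - 37 = 4
  53 - 41 = 12
  61 - 53 = 8
  79 - 61 = 18
  85 - 79 = 6
  98 - 85 = 13


Delta encoded: [1, 33, 3, 4, 12, 8, 18, 6, 13]


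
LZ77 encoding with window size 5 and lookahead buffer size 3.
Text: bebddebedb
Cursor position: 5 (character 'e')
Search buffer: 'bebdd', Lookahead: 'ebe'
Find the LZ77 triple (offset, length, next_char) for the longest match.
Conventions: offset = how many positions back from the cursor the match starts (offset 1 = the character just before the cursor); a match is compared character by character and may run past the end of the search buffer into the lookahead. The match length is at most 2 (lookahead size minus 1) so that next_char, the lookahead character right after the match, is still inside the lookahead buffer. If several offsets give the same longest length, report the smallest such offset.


Try each offset into the search buffer:
  offset=1 (pos 4, char 'd'): match length 0
  offset=2 (pos 3, char 'd'): match length 0
  offset=3 (pos 2, char 'b'): match length 0
  offset=4 (pos 1, char 'e'): match length 2
  offset=5 (pos 0, char 'b'): match length 0
Longest match has length 2 at offset 4.
next_char = character at position 5 + 2 = 7 -> 'e'

Best match: offset=4, length=2 (matching 'eb' starting at position 1)
LZ77 triple: (4, 2, 'e')


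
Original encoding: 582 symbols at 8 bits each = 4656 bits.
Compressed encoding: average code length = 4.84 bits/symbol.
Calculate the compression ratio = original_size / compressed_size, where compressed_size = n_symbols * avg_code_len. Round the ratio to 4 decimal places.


original_size = n_symbols * orig_bits = 582 * 8 = 4656 bits
compressed_size = n_symbols * avg_code_len = 582 * 4.84 = 2816.88 bits
ratio = original_size / compressed_size = 4656 / 2816.88 = 1.6529

Compression ratio = 1.6529


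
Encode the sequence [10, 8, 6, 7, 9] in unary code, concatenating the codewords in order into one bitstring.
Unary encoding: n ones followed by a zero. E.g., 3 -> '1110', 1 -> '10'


Encode each number as n ones followed by a terminating 0:
  10 -> 11111111110 (11 bits)
  8 -> 111111110 (9 bits)
  6 -> 1111110 (7 bits)
  7 -> 11111110 (8 bits)
  9 -> 1111111110 (10 bits)
Total length = 11 + 9 + 7 + 8 + 10 = 45 bits.

Unary([10, 8, 6, 7, 9]) = 111111111101111111101111110111111101111111110 (45 bits)


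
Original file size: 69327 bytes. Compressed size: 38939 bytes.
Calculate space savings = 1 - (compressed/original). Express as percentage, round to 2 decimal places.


ratio = compressed/original = 38939/69327 = 0.561671
savings = 1 - ratio = 1 - 0.561671 = 0.438329
as a percentage: 0.438329 * 100 = 43.83%

Space savings = 1 - 38939/69327 = 43.83%


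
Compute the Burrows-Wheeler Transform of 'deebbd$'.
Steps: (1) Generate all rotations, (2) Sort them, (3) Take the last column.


Rotations (sorted):
  0: $deebbd -> last char: d
  1: bbd$dee -> last char: e
  2: bd$deeb -> last char: b
  3: d$deebb -> last char: b
  4: deebbd$ -> last char: $
  5: ebbd$de -> last char: e
  6: eebbd$d -> last char: d


BWT = debb$ed


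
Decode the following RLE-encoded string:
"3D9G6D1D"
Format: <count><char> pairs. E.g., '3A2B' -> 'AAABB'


Expanding each <count><char> pair:
  3D -> 'DDD'
  9G -> 'GGGGGGGGG'
  6D -> 'DDDDDD'
  1D -> 'D'

Decoded = DDDGGGGGGGGGDDDDDDD


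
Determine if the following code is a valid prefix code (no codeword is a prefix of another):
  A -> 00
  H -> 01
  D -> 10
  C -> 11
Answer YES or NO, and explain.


Checking each pair (does one codeword prefix another?):
  A='00' vs H='01': no prefix
  A='00' vs D='10': no prefix
  A='00' vs C='11': no prefix
  H='01' vs A='00': no prefix
  H='01' vs D='10': no prefix
  H='01' vs C='11': no prefix
  D='10' vs A='00': no prefix
  D='10' vs H='01': no prefix
  D='10' vs C='11': no prefix
  C='11' vs A='00': no prefix
  C='11' vs H='01': no prefix
  C='11' vs D='10': no prefix
No violation found over all pairs.

YES -- this is a valid prefix code. No codeword is a prefix of any other codeword.


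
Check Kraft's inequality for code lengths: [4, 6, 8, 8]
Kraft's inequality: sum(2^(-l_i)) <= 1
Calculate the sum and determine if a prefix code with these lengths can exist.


Sum = 2^(-4) + 2^(-6) + 2^(-8) + 2^(-8)
    = 0.0625 + 0.015625 + 0.00390625 + 0.00390625
    = 22/256 = 0.0859375
Since 0.0859375 <= 1, Kraft's inequality IS satisfied.
A prefix code with these lengths CAN exist.

Kraft sum = 0.0859375. Satisfied.


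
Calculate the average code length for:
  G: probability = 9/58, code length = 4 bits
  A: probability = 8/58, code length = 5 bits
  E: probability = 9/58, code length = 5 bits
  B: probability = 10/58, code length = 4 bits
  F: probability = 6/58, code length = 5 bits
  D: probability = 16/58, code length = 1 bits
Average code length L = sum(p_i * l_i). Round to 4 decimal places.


Weighted contributions p_i * l_i:
  G: (9/58) * 4 = 36/58
  A: (8/58) * 5 = 40/58
  E: (9/58) * 5 = 45/58
  B: (10/58) * 4 = 40/58
  F: (6/58) * 5 = 30/58
  D: (16/58) * 1 = 16/58
Sum = (36 + 40 + 45 + 40 + 30 + 16)/58 = 207/58

L = 207/58 = 3.5690 bits/symbol


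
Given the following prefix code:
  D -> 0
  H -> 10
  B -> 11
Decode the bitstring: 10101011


Decoding step by step:
Bits 10 -> H
Bits 10 -> H
Bits 10 -> H
Bits 11 -> B


Decoded message: HHHB


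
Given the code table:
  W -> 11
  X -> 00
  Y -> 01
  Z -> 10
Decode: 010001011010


Decoding:
01 -> Y
00 -> X
01 -> Y
01 -> Y
10 -> Z
10 -> Z


Result: YXYYZZ


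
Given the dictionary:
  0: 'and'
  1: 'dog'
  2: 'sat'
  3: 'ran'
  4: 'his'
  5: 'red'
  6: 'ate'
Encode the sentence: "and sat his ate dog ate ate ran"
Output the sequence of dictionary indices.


Look up each word in the dictionary:
  'and' -> 0
  'sat' -> 2
  'his' -> 4
  'ate' -> 6
  'dog' -> 1
  'ate' -> 6
  'ate' -> 6
  'ran' -> 3

Encoded: [0, 2, 4, 6, 1, 6, 6, 3]


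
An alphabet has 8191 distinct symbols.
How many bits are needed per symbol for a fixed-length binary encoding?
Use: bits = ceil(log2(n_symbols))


log2(8191) = 12.9998
Bracket: 2^12 = 4096 < 8191 <= 2^13 = 8192
So ceil(log2(8191)) = 13

bits = ceil(log2(8191)) = ceil(12.9998) = 13 bits


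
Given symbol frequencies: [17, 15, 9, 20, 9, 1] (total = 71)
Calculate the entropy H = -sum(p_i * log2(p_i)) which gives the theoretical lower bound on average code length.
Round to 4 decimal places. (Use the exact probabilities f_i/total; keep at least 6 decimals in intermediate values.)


Per-symbol terms -p_i * log2(p_i) with p_i = f_i/71:
  p = 17/71 = 0.239437: log2(p) = -2.062284, -p*log2(p) = 0.493786
  p = 15/71 = 0.211268: log2(p) = -2.242857, -p*log2(p) = 0.473843
  p = 9/71 = 0.126761: log2(p) = -2.979822, -p*log2(p) = 0.377724
  p = 20/71 = 0.281690: log2(p) = -1.827819, -p*log2(p) = 0.514879
  p = 9/71 = 0.126761: log2(p) = -2.979822, -p*log2(p) = 0.377724
  p = 1/71 = 0.014085: log2(p) = -6.149747, -p*log2(p) = 0.086616
H = 0.493786 + 0.473843 + 0.377724 + 0.514879 + 0.377724 + 0.086616 = 2.324572

H = 2.3246 bits/symbol


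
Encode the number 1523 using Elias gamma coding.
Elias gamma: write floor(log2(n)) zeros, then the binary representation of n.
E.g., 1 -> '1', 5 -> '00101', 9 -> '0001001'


num_bits = floor(log2(1523)) + 1 = 11
leading_zeros = num_bits - 1 = 10
binary(1523) = 10111110011

Elias gamma(1523) = '0000000000' + '10111110011' = 000000000010111110011 (21 bits)


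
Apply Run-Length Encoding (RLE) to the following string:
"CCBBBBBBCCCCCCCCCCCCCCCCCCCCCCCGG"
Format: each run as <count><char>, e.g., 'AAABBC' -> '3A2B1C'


Scanning runs left to right:
  i=0: run of 'C' x 2 -> '2C'
  i=2: run of 'B' x 6 -> '6B'
  i=8: run of 'C' x 23 -> '23C'
  i=31: run of 'G' x 2 -> '2G'

RLE = 2C6B23C2G


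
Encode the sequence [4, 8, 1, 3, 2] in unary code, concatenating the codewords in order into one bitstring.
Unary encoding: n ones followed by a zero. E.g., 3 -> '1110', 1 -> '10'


Encode each number as n ones followed by a terminating 0:
  4 -> 11110 (5 bits)
  8 -> 111111110 (9 bits)
  1 -> 10 (2 bits)
  3 -> 1110 (4 bits)
  2 -> 110 (3 bits)
Total length = 5 + 9 + 2 + 4 + 3 = 23 bits.

Unary([4, 8, 1, 3, 2]) = 11110111111110101110110 (23 bits)


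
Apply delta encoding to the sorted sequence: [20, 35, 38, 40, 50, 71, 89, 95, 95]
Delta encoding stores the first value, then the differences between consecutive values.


First value: 20
Deltas:
  35 - 20 = 15
  38 - 35 = 3
  40 - 38 = 2
  50 - 40 = 10
  71 - 50 = 21
  89 - 71 = 18
  95 - 89 = 6
  95 - 95 = 0


Delta encoded: [20, 15, 3, 2, 10, 21, 18, 6, 0]


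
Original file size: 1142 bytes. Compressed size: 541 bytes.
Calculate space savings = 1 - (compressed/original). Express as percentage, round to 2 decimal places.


ratio = compressed/original = 541/1142 = 0.47373
savings = 1 - ratio = 1 - 0.47373 = 0.52627
as a percentage: 0.52627 * 100 = 52.63%

Space savings = 1 - 541/1142 = 52.63%


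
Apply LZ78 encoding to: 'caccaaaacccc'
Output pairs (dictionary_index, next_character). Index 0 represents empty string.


LZ78 encoding steps:
Dictionary: {0: ''}
Step 1: w='' (idx 0), next='c' -> output (0, 'c'), add 'c' as idx 1
Step 2: w='' (idx 0), next='a' -> output (0, 'a'), add 'a' as idx 2
Step 3: w='c' (idx 1), next='c' -> output (1, 'c'), add 'cc' as idx 3
Step 4: w='a' (idx 2), next='a' -> output (2, 'a'), add 'aa' as idx 4
Step 5: w='aa' (idx 4), next='c' -> output (4, 'c'), add 'aac' as idx 5
Step 6: w='cc' (idx 3), next='c' -> output (3, 'c'), add 'ccc' as idx 6


Encoded: [(0, 'c'), (0, 'a'), (1, 'c'), (2, 'a'), (4, 'c'), (3, 'c')]


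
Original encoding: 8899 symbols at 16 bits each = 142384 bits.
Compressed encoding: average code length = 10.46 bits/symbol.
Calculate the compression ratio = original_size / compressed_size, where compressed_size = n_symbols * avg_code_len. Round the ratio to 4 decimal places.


original_size = n_symbols * orig_bits = 8899 * 16 = 142384 bits
compressed_size = n_symbols * avg_code_len = 8899 * 10.46 = 93083.54 bits
ratio = original_size / compressed_size = 142384 / 93083.54 = 1.5296

Compression ratio = 1.5296


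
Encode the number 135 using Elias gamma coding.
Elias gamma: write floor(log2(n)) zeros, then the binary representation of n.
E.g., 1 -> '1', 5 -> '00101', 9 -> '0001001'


num_bits = floor(log2(135)) + 1 = 8
leading_zeros = num_bits - 1 = 7
binary(135) = 10000111

Elias gamma(135) = '0000000' + '10000111' = 000000010000111 (15 bits)


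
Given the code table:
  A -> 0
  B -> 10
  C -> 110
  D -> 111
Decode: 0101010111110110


Decoding:
0 -> A
10 -> B
10 -> B
10 -> B
111 -> D
110 -> C
110 -> C


Result: ABBBDCC


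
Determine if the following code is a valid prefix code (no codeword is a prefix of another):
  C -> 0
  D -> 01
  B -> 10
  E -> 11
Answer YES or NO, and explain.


Checking each pair (does one codeword prefix another?):
  C='0' vs D='01': prefix -- VIOLATION

NO -- this is NOT a valid prefix code. C (0) is a prefix of D (01).


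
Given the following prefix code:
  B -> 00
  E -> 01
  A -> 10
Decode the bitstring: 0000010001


Decoding step by step:
Bits 00 -> B
Bits 00 -> B
Bits 01 -> E
Bits 00 -> B
Bits 01 -> E


Decoded message: BBEBE


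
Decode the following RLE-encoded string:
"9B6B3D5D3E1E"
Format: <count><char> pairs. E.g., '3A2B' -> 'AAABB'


Expanding each <count><char> pair:
  9B -> 'BBBBBBBBB'
  6B -> 'BBBBBB'
  3D -> 'DDD'
  5D -> 'DDDDD'
  3E -> 'EEE'
  1E -> 'E'

Decoded = BBBBBBBBBBBBBBBDDDDDDDDEEEE


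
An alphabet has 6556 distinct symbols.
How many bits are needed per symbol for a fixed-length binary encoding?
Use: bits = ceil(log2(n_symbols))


log2(6556) = 12.6786
Bracket: 2^12 = 4096 < 6556 <= 2^13 = 8192
So ceil(log2(6556)) = 13

bits = ceil(log2(6556)) = ceil(12.6786) = 13 bits


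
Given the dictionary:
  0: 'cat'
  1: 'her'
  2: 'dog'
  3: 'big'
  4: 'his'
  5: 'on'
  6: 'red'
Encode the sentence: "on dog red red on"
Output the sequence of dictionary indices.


Look up each word in the dictionary:
  'on' -> 5
  'dog' -> 2
  'red' -> 6
  'red' -> 6
  'on' -> 5

Encoded: [5, 2, 6, 6, 5]


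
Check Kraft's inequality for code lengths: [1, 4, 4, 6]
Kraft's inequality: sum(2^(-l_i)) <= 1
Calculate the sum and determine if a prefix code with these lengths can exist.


Sum = 2^(-1) + 2^(-4) + 2^(-4) + 2^(-6)
    = 0.5 + 0.0625 + 0.0625 + 0.015625
    = 41/64 = 0.640625
Since 0.640625 <= 1, Kraft's inequality IS satisfied.
A prefix code with these lengths CAN exist.

Kraft sum = 0.640625. Satisfied.


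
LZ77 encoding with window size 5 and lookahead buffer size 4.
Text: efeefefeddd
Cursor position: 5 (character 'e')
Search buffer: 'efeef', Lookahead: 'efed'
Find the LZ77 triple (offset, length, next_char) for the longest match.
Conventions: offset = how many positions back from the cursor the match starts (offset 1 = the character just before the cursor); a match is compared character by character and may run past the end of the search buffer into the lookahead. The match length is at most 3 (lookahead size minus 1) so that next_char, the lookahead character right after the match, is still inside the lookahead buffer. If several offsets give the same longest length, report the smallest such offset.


Try each offset into the search buffer:
  offset=1 (pos 4, char 'f'): match length 0
  offset=2 (pos 3, char 'e'): match length 3
  offset=3 (pos 2, char 'e'): match length 1
  offset=4 (pos 1, char 'f'): match length 0
  offset=5 (pos 0, char 'e'): match length 3
Longest match has length 3, found at offsets 2, 5; take the smallest, offset 2.
next_char = character at position 5 + 3 = 8 -> 'd'

Best match: offset=2, length=3 (matching 'efe' starting at position 3)
LZ77 triple: (2, 3, 'd')


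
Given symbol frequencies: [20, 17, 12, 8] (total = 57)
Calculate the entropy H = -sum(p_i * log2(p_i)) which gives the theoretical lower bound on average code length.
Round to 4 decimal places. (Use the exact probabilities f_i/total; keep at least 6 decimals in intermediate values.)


Per-symbol terms -p_i * log2(p_i) with p_i = f_i/57:
  p = 20/57 = 0.350877: log2(p) = -1.510962, -p*log2(p) = 0.530162
  p = 17/57 = 0.298246: log2(p) = -1.745427, -p*log2(p) = 0.520566
  p = 12/57 = 0.210526: log2(p) = -2.247928, -p*log2(p) = 0.473248
  p = 8/57 = 0.140351: log2(p) = -2.832890, -p*log2(p) = 0.397599
H = 0.530162 + 0.520566 + 0.473248 + 0.397599 = 1.921575

H = 1.9216 bits/symbol


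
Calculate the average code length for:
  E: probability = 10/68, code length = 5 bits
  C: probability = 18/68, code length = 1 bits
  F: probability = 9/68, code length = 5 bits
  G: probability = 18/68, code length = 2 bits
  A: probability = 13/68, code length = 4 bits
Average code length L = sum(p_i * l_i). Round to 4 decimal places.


Weighted contributions p_i * l_i:
  E: (10/68) * 5 = 50/68
  C: (18/68) * 1 = 18/68
  F: (9/68) * 5 = 45/68
  G: (18/68) * 2 = 36/68
  A: (13/68) * 4 = 52/68
Sum = (50 + 18 + 45 + 36 + 52)/68 = 201/68

L = 201/68 = 2.9559 bits/symbol


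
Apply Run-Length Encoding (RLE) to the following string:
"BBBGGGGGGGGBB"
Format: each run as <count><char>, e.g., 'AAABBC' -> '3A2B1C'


Scanning runs left to right:
  i=0: run of 'B' x 3 -> '3B'
  i=3: run of 'G' x 8 -> '8G'
  i=11: run of 'B' x 2 -> '2B'

RLE = 3B8G2B


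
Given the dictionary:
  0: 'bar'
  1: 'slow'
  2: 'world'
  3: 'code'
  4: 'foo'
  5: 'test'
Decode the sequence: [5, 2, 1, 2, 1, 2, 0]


Look up each index in the dictionary:
  5 -> 'test'
  2 -> 'world'
  1 -> 'slow'
  2 -> 'world'
  1 -> 'slow'
  2 -> 'world'
  0 -> 'bar'

Decoded: "test world slow world slow world bar"


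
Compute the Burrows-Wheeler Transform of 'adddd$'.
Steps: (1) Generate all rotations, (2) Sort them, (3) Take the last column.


Rotations (sorted):
  0: $adddd -> last char: d
  1: adddd$ -> last char: $
  2: d$addd -> last char: d
  3: dd$add -> last char: d
  4: ddd$ad -> last char: d
  5: dddd$a -> last char: a


BWT = d$ddda


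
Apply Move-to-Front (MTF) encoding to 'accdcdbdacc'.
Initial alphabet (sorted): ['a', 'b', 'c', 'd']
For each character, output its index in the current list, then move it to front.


MTF encoding:
'a': index 0 in ['a', 'b', 'c', 'd'] -> ['a', 'b', 'c', 'd']
'c': index 2 in ['a', 'b', 'c', 'd'] -> ['c', 'a', 'b', 'd']
'c': index 0 in ['c', 'a', 'b', 'd'] -> ['c', 'a', 'b', 'd']
'd': index 3 in ['c', 'a', 'b', 'd'] -> ['d', 'c', 'a', 'b']
'c': index 1 in ['d', 'c', 'a', 'b'] -> ['c', 'd', 'a', 'b']
'd': index 1 in ['c', 'd', 'a', 'b'] -> ['d', 'c', 'a', 'b']
'b': index 3 in ['d', 'c', 'a', 'b'] -> ['b', 'd', 'c', 'a']
'd': index 1 in ['b', 'd', 'c', 'a'] -> ['d', 'b', 'c', 'a']
'a': index 3 in ['d', 'b', 'c', 'a'] -> ['a', 'd', 'b', 'c']
'c': index 3 in ['a', 'd', 'b', 'c'] -> ['c', 'a', 'd', 'b']
'c': index 0 in ['c', 'a', 'd', 'b'] -> ['c', 'a', 'd', 'b']


Output: [0, 2, 0, 3, 1, 1, 3, 1, 3, 3, 0]


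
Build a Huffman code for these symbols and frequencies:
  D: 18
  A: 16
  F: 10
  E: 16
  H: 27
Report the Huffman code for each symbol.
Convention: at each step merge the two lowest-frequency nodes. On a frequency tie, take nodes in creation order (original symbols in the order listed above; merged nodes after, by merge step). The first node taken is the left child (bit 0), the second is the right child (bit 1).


Huffman tree construction:
Step 1: Merge F(10) + A(16) = 26
Step 2: Merge E(16) + D(18) = 34
Step 3: Merge (F+A)(26) + H(27) = 53
Step 4: Merge (E+D)(34) + ((F+A)+H)(53) = 87
Read each symbol's code off the tree from the root (left child = 0, right child = 1).

Codes:
  D: 01 (length 2)
  A: 101 (length 3)
  F: 100 (length 3)
  E: 00 (length 2)
  H: 11 (length 2)
Average code length: 200/87 = 2.2989 bits/symbol
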